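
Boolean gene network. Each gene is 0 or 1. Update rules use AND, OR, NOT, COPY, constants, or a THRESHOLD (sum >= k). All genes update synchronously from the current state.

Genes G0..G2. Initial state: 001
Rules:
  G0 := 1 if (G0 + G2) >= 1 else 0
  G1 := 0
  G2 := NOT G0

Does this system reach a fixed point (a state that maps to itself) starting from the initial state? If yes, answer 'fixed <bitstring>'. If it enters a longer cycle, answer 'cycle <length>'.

Answer: fixed 100

Derivation:
Step 0: 001
Step 1: G0=(0+1>=1)=1 G1=0(const) G2=NOT G0=NOT 0=1 -> 101
Step 2: G0=(1+1>=1)=1 G1=0(const) G2=NOT G0=NOT 1=0 -> 100
Step 3: G0=(1+0>=1)=1 G1=0(const) G2=NOT G0=NOT 1=0 -> 100
Fixed point reached at step 2: 100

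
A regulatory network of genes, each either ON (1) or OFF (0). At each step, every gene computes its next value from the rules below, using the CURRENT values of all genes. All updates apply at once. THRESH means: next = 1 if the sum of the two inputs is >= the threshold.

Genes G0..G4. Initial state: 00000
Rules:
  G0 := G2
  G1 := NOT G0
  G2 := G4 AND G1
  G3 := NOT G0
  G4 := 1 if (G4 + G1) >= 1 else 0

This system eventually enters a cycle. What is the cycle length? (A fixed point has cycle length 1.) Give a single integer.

Step 0: 00000
Step 1: G0=G2=0 G1=NOT G0=NOT 0=1 G2=G4&G1=0&0=0 G3=NOT G0=NOT 0=1 G4=(0+0>=1)=0 -> 01010
Step 2: G0=G2=0 G1=NOT G0=NOT 0=1 G2=G4&G1=0&1=0 G3=NOT G0=NOT 0=1 G4=(0+1>=1)=1 -> 01011
Step 3: G0=G2=0 G1=NOT G0=NOT 0=1 G2=G4&G1=1&1=1 G3=NOT G0=NOT 0=1 G4=(1+1>=1)=1 -> 01111
Step 4: G0=G2=1 G1=NOT G0=NOT 0=1 G2=G4&G1=1&1=1 G3=NOT G0=NOT 0=1 G4=(1+1>=1)=1 -> 11111
Step 5: G0=G2=1 G1=NOT G0=NOT 1=0 G2=G4&G1=1&1=1 G3=NOT G0=NOT 1=0 G4=(1+1>=1)=1 -> 10101
Step 6: G0=G2=1 G1=NOT G0=NOT 1=0 G2=G4&G1=1&0=0 G3=NOT G0=NOT 1=0 G4=(1+0>=1)=1 -> 10001
Step 7: G0=G2=0 G1=NOT G0=NOT 1=0 G2=G4&G1=1&0=0 G3=NOT G0=NOT 1=0 G4=(1+0>=1)=1 -> 00001
Step 8: G0=G2=0 G1=NOT G0=NOT 0=1 G2=G4&G1=1&0=0 G3=NOT G0=NOT 0=1 G4=(1+0>=1)=1 -> 01011
State from step 8 equals state from step 2 -> cycle length 6

Answer: 6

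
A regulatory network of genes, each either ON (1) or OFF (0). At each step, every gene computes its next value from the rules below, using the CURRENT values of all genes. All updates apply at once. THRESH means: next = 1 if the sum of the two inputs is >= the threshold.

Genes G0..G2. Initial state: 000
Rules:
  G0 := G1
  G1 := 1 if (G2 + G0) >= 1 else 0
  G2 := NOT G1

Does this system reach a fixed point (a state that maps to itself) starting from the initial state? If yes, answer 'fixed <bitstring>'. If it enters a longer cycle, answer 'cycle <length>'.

Answer: fixed 110

Derivation:
Step 0: 000
Step 1: G0=G1=0 G1=(0+0>=1)=0 G2=NOT G1=NOT 0=1 -> 001
Step 2: G0=G1=0 G1=(1+0>=1)=1 G2=NOT G1=NOT 0=1 -> 011
Step 3: G0=G1=1 G1=(1+0>=1)=1 G2=NOT G1=NOT 1=0 -> 110
Step 4: G0=G1=1 G1=(0+1>=1)=1 G2=NOT G1=NOT 1=0 -> 110
Fixed point reached at step 3: 110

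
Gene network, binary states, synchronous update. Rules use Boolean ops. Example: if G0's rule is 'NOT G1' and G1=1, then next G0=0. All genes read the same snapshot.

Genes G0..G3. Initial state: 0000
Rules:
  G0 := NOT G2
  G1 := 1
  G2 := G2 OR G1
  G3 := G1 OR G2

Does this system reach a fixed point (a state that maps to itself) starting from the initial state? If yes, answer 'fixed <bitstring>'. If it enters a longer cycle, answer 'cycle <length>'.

Answer: fixed 0111

Derivation:
Step 0: 0000
Step 1: G0=NOT G2=NOT 0=1 G1=1(const) G2=G2|G1=0|0=0 G3=G1|G2=0|0=0 -> 1100
Step 2: G0=NOT G2=NOT 0=1 G1=1(const) G2=G2|G1=0|1=1 G3=G1|G2=1|0=1 -> 1111
Step 3: G0=NOT G2=NOT 1=0 G1=1(const) G2=G2|G1=1|1=1 G3=G1|G2=1|1=1 -> 0111
Step 4: G0=NOT G2=NOT 1=0 G1=1(const) G2=G2|G1=1|1=1 G3=G1|G2=1|1=1 -> 0111
Fixed point reached at step 3: 0111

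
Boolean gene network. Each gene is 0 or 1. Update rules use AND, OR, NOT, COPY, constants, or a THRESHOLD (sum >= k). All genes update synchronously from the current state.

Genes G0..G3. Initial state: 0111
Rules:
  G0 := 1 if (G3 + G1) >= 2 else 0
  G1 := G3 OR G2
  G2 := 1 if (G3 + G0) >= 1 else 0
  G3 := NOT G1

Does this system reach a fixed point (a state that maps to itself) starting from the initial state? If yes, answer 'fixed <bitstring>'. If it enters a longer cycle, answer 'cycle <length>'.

Answer: cycle 6

Derivation:
Step 0: 0111
Step 1: G0=(1+1>=2)=1 G1=G3|G2=1|1=1 G2=(1+0>=1)=1 G3=NOT G1=NOT 1=0 -> 1110
Step 2: G0=(0+1>=2)=0 G1=G3|G2=0|1=1 G2=(0+1>=1)=1 G3=NOT G1=NOT 1=0 -> 0110
Step 3: G0=(0+1>=2)=0 G1=G3|G2=0|1=1 G2=(0+0>=1)=0 G3=NOT G1=NOT 1=0 -> 0100
Step 4: G0=(0+1>=2)=0 G1=G3|G2=0|0=0 G2=(0+0>=1)=0 G3=NOT G1=NOT 1=0 -> 0000
Step 5: G0=(0+0>=2)=0 G1=G3|G2=0|0=0 G2=(0+0>=1)=0 G3=NOT G1=NOT 0=1 -> 0001
Step 6: G0=(1+0>=2)=0 G1=G3|G2=1|0=1 G2=(1+0>=1)=1 G3=NOT G1=NOT 0=1 -> 0111
Cycle of length 6 starting at step 0 -> no fixed point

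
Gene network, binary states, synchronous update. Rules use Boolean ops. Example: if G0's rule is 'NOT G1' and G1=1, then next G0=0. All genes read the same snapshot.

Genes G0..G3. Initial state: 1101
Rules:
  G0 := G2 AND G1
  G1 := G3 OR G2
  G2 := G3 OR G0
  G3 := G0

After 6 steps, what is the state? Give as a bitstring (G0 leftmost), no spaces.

Step 1: G0=G2&G1=0&1=0 G1=G3|G2=1|0=1 G2=G3|G0=1|1=1 G3=G0=1 -> 0111
Step 2: G0=G2&G1=1&1=1 G1=G3|G2=1|1=1 G2=G3|G0=1|0=1 G3=G0=0 -> 1110
Step 3: G0=G2&G1=1&1=1 G1=G3|G2=0|1=1 G2=G3|G0=0|1=1 G3=G0=1 -> 1111
Step 4: G0=G2&G1=1&1=1 G1=G3|G2=1|1=1 G2=G3|G0=1|1=1 G3=G0=1 -> 1111
Step 5: G0=G2&G1=1&1=1 G1=G3|G2=1|1=1 G2=G3|G0=1|1=1 G3=G0=1 -> 1111
Step 6: G0=G2&G1=1&1=1 G1=G3|G2=1|1=1 G2=G3|G0=1|1=1 G3=G0=1 -> 1111

1111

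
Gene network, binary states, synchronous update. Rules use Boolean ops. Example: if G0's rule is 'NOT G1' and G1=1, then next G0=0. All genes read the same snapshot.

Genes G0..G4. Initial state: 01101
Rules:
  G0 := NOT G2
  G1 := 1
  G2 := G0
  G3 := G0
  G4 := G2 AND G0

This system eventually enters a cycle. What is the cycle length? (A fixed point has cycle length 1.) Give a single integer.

Answer: 4

Derivation:
Step 0: 01101
Step 1: G0=NOT G2=NOT 1=0 G1=1(const) G2=G0=0 G3=G0=0 G4=G2&G0=1&0=0 -> 01000
Step 2: G0=NOT G2=NOT 0=1 G1=1(const) G2=G0=0 G3=G0=0 G4=G2&G0=0&0=0 -> 11000
Step 3: G0=NOT G2=NOT 0=1 G1=1(const) G2=G0=1 G3=G0=1 G4=G2&G0=0&1=0 -> 11110
Step 4: G0=NOT G2=NOT 1=0 G1=1(const) G2=G0=1 G3=G0=1 G4=G2&G0=1&1=1 -> 01111
Step 5: G0=NOT G2=NOT 1=0 G1=1(const) G2=G0=0 G3=G0=0 G4=G2&G0=1&0=0 -> 01000
State from step 5 equals state from step 1 -> cycle length 4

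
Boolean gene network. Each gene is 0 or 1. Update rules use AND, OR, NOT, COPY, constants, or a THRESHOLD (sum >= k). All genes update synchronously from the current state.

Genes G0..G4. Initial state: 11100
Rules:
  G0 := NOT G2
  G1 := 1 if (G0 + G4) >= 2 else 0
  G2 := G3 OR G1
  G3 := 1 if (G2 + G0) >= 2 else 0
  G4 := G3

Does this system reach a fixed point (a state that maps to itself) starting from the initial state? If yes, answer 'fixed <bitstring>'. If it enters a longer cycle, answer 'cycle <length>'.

Step 0: 11100
Step 1: G0=NOT G2=NOT 1=0 G1=(1+0>=2)=0 G2=G3|G1=0|1=1 G3=(1+1>=2)=1 G4=G3=0 -> 00110
Step 2: G0=NOT G2=NOT 1=0 G1=(0+0>=2)=0 G2=G3|G1=1|0=1 G3=(1+0>=2)=0 G4=G3=1 -> 00101
Step 3: G0=NOT G2=NOT 1=0 G1=(0+1>=2)=0 G2=G3|G1=0|0=0 G3=(1+0>=2)=0 G4=G3=0 -> 00000
Step 4: G0=NOT G2=NOT 0=1 G1=(0+0>=2)=0 G2=G3|G1=0|0=0 G3=(0+0>=2)=0 G4=G3=0 -> 10000
Step 5: G0=NOT G2=NOT 0=1 G1=(1+0>=2)=0 G2=G3|G1=0|0=0 G3=(0+1>=2)=0 G4=G3=0 -> 10000
Fixed point reached at step 4: 10000

Answer: fixed 10000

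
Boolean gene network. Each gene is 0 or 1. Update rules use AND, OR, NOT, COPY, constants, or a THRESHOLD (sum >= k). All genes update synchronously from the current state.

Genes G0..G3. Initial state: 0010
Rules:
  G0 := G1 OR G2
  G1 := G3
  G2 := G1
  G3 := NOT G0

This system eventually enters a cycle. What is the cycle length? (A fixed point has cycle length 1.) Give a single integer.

Answer: 7

Derivation:
Step 0: 0010
Step 1: G0=G1|G2=0|1=1 G1=G3=0 G2=G1=0 G3=NOT G0=NOT 0=1 -> 1001
Step 2: G0=G1|G2=0|0=0 G1=G3=1 G2=G1=0 G3=NOT G0=NOT 1=0 -> 0100
Step 3: G0=G1|G2=1|0=1 G1=G3=0 G2=G1=1 G3=NOT G0=NOT 0=1 -> 1011
Step 4: G0=G1|G2=0|1=1 G1=G3=1 G2=G1=0 G3=NOT G0=NOT 1=0 -> 1100
Step 5: G0=G1|G2=1|0=1 G1=G3=0 G2=G1=1 G3=NOT G0=NOT 1=0 -> 1010
Step 6: G0=G1|G2=0|1=1 G1=G3=0 G2=G1=0 G3=NOT G0=NOT 1=0 -> 1000
Step 7: G0=G1|G2=0|0=0 G1=G3=0 G2=G1=0 G3=NOT G0=NOT 1=0 -> 0000
Step 8: G0=G1|G2=0|0=0 G1=G3=0 G2=G1=0 G3=NOT G0=NOT 0=1 -> 0001
Step 9: G0=G1|G2=0|0=0 G1=G3=1 G2=G1=0 G3=NOT G0=NOT 0=1 -> 0101
Step 10: G0=G1|G2=1|0=1 G1=G3=1 G2=G1=1 G3=NOT G0=NOT 0=1 -> 1111
Step 11: G0=G1|G2=1|1=1 G1=G3=1 G2=G1=1 G3=NOT G0=NOT 1=0 -> 1110
Step 12: G0=G1|G2=1|1=1 G1=G3=0 G2=G1=1 G3=NOT G0=NOT 1=0 -> 1010
State from step 12 equals state from step 5 -> cycle length 7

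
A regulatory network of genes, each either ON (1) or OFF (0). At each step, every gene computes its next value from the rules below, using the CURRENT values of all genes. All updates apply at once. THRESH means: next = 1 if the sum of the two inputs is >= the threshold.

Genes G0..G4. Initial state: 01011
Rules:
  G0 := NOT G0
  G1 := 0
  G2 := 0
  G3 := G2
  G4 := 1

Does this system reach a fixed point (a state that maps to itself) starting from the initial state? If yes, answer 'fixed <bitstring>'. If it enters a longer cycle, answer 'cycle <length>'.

Answer: cycle 2

Derivation:
Step 0: 01011
Step 1: G0=NOT G0=NOT 0=1 G1=0(const) G2=0(const) G3=G2=0 G4=1(const) -> 10001
Step 2: G0=NOT G0=NOT 1=0 G1=0(const) G2=0(const) G3=G2=0 G4=1(const) -> 00001
Step 3: G0=NOT G0=NOT 0=1 G1=0(const) G2=0(const) G3=G2=0 G4=1(const) -> 10001
Cycle of length 2 starting at step 1 -> no fixed point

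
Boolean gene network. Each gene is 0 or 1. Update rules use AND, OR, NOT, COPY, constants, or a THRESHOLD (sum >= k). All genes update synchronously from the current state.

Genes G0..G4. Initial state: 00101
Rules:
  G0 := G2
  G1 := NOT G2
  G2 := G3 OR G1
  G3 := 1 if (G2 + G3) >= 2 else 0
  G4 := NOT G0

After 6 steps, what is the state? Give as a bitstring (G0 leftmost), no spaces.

Step 1: G0=G2=1 G1=NOT G2=NOT 1=0 G2=G3|G1=0|0=0 G3=(1+0>=2)=0 G4=NOT G0=NOT 0=1 -> 10001
Step 2: G0=G2=0 G1=NOT G2=NOT 0=1 G2=G3|G1=0|0=0 G3=(0+0>=2)=0 G4=NOT G0=NOT 1=0 -> 01000
Step 3: G0=G2=0 G1=NOT G2=NOT 0=1 G2=G3|G1=0|1=1 G3=(0+0>=2)=0 G4=NOT G0=NOT 0=1 -> 01101
Step 4: G0=G2=1 G1=NOT G2=NOT 1=0 G2=G3|G1=0|1=1 G3=(1+0>=2)=0 G4=NOT G0=NOT 0=1 -> 10101
Step 5: G0=G2=1 G1=NOT G2=NOT 1=0 G2=G3|G1=0|0=0 G3=(1+0>=2)=0 G4=NOT G0=NOT 1=0 -> 10000
Step 6: G0=G2=0 G1=NOT G2=NOT 0=1 G2=G3|G1=0|0=0 G3=(0+0>=2)=0 G4=NOT G0=NOT 1=0 -> 01000

01000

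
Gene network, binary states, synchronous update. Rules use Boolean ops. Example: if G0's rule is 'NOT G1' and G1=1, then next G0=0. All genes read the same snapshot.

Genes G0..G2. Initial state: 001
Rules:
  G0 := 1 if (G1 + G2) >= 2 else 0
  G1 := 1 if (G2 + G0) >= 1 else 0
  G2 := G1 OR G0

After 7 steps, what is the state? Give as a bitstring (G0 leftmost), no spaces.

Step 1: G0=(0+1>=2)=0 G1=(1+0>=1)=1 G2=G1|G0=0|0=0 -> 010
Step 2: G0=(1+0>=2)=0 G1=(0+0>=1)=0 G2=G1|G0=1|0=1 -> 001
Step 3: G0=(0+1>=2)=0 G1=(1+0>=1)=1 G2=G1|G0=0|0=0 -> 010
Step 4: G0=(1+0>=2)=0 G1=(0+0>=1)=0 G2=G1|G0=1|0=1 -> 001
Step 5: G0=(0+1>=2)=0 G1=(1+0>=1)=1 G2=G1|G0=0|0=0 -> 010
Step 6: G0=(1+0>=2)=0 G1=(0+0>=1)=0 G2=G1|G0=1|0=1 -> 001
Step 7: G0=(0+1>=2)=0 G1=(1+0>=1)=1 G2=G1|G0=0|0=0 -> 010

010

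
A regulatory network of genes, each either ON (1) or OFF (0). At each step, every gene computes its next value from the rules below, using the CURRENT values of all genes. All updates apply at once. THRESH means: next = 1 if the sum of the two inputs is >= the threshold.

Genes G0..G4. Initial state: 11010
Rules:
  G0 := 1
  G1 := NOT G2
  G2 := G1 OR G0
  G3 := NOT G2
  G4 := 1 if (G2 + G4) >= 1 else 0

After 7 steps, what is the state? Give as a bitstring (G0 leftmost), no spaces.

Step 1: G0=1(const) G1=NOT G2=NOT 0=1 G2=G1|G0=1|1=1 G3=NOT G2=NOT 0=1 G4=(0+0>=1)=0 -> 11110
Step 2: G0=1(const) G1=NOT G2=NOT 1=0 G2=G1|G0=1|1=1 G3=NOT G2=NOT 1=0 G4=(1+0>=1)=1 -> 10101
Step 3: G0=1(const) G1=NOT G2=NOT 1=0 G2=G1|G0=0|1=1 G3=NOT G2=NOT 1=0 G4=(1+1>=1)=1 -> 10101
Step 4: G0=1(const) G1=NOT G2=NOT 1=0 G2=G1|G0=0|1=1 G3=NOT G2=NOT 1=0 G4=(1+1>=1)=1 -> 10101
Step 5: G0=1(const) G1=NOT G2=NOT 1=0 G2=G1|G0=0|1=1 G3=NOT G2=NOT 1=0 G4=(1+1>=1)=1 -> 10101
Step 6: G0=1(const) G1=NOT G2=NOT 1=0 G2=G1|G0=0|1=1 G3=NOT G2=NOT 1=0 G4=(1+1>=1)=1 -> 10101
Step 7: G0=1(const) G1=NOT G2=NOT 1=0 G2=G1|G0=0|1=1 G3=NOT G2=NOT 1=0 G4=(1+1>=1)=1 -> 10101

10101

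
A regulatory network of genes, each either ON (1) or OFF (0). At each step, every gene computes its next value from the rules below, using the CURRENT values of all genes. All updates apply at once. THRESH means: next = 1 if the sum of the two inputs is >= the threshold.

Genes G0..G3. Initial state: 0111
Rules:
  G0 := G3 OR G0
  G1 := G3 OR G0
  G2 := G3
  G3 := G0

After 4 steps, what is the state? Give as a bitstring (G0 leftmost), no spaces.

Step 1: G0=G3|G0=1|0=1 G1=G3|G0=1|0=1 G2=G3=1 G3=G0=0 -> 1110
Step 2: G0=G3|G0=0|1=1 G1=G3|G0=0|1=1 G2=G3=0 G3=G0=1 -> 1101
Step 3: G0=G3|G0=1|1=1 G1=G3|G0=1|1=1 G2=G3=1 G3=G0=1 -> 1111
Step 4: G0=G3|G0=1|1=1 G1=G3|G0=1|1=1 G2=G3=1 G3=G0=1 -> 1111

1111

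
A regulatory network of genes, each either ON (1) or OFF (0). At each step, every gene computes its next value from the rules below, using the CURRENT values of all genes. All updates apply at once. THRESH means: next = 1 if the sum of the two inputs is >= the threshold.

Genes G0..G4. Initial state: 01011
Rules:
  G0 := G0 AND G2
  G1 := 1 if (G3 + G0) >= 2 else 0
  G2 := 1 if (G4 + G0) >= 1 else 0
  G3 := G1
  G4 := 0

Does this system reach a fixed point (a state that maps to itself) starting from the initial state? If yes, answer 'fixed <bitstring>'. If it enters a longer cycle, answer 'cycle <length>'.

Answer: fixed 00000

Derivation:
Step 0: 01011
Step 1: G0=G0&G2=0&0=0 G1=(1+0>=2)=0 G2=(1+0>=1)=1 G3=G1=1 G4=0(const) -> 00110
Step 2: G0=G0&G2=0&1=0 G1=(1+0>=2)=0 G2=(0+0>=1)=0 G3=G1=0 G4=0(const) -> 00000
Step 3: G0=G0&G2=0&0=0 G1=(0+0>=2)=0 G2=(0+0>=1)=0 G3=G1=0 G4=0(const) -> 00000
Fixed point reached at step 2: 00000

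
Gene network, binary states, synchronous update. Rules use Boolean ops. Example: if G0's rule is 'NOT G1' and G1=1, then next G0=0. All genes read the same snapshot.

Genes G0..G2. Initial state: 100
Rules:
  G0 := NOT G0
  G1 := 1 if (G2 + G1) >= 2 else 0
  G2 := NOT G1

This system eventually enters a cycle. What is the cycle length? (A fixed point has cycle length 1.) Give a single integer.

Answer: 2

Derivation:
Step 0: 100
Step 1: G0=NOT G0=NOT 1=0 G1=(0+0>=2)=0 G2=NOT G1=NOT 0=1 -> 001
Step 2: G0=NOT G0=NOT 0=1 G1=(1+0>=2)=0 G2=NOT G1=NOT 0=1 -> 101
Step 3: G0=NOT G0=NOT 1=0 G1=(1+0>=2)=0 G2=NOT G1=NOT 0=1 -> 001
State from step 3 equals state from step 1 -> cycle length 2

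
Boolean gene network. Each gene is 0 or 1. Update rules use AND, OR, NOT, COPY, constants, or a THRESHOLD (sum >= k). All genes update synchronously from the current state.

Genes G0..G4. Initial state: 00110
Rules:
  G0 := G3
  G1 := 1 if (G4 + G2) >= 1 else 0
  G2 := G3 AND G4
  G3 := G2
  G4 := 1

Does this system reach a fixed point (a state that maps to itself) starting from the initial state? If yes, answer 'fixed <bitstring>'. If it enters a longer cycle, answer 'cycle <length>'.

Step 0: 00110
Step 1: G0=G3=1 G1=(0+1>=1)=1 G2=G3&G4=1&0=0 G3=G2=1 G4=1(const) -> 11011
Step 2: G0=G3=1 G1=(1+0>=1)=1 G2=G3&G4=1&1=1 G3=G2=0 G4=1(const) -> 11101
Step 3: G0=G3=0 G1=(1+1>=1)=1 G2=G3&G4=0&1=0 G3=G2=1 G4=1(const) -> 01011
Step 4: G0=G3=1 G1=(1+0>=1)=1 G2=G3&G4=1&1=1 G3=G2=0 G4=1(const) -> 11101
Cycle of length 2 starting at step 2 -> no fixed point

Answer: cycle 2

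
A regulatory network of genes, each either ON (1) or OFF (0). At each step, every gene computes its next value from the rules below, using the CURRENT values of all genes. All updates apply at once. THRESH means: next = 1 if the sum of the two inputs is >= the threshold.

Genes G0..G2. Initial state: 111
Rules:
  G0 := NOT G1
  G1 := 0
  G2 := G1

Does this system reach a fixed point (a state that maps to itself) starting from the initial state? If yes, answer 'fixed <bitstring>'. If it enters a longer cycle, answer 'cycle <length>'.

Answer: fixed 100

Derivation:
Step 0: 111
Step 1: G0=NOT G1=NOT 1=0 G1=0(const) G2=G1=1 -> 001
Step 2: G0=NOT G1=NOT 0=1 G1=0(const) G2=G1=0 -> 100
Step 3: G0=NOT G1=NOT 0=1 G1=0(const) G2=G1=0 -> 100
Fixed point reached at step 2: 100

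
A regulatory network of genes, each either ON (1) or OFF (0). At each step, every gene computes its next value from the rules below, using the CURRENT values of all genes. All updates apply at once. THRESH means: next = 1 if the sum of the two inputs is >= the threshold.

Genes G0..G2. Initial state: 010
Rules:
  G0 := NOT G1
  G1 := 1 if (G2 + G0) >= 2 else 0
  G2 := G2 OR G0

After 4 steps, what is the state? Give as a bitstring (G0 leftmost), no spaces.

Step 1: G0=NOT G1=NOT 1=0 G1=(0+0>=2)=0 G2=G2|G0=0|0=0 -> 000
Step 2: G0=NOT G1=NOT 0=1 G1=(0+0>=2)=0 G2=G2|G0=0|0=0 -> 100
Step 3: G0=NOT G1=NOT 0=1 G1=(0+1>=2)=0 G2=G2|G0=0|1=1 -> 101
Step 4: G0=NOT G1=NOT 0=1 G1=(1+1>=2)=1 G2=G2|G0=1|1=1 -> 111

111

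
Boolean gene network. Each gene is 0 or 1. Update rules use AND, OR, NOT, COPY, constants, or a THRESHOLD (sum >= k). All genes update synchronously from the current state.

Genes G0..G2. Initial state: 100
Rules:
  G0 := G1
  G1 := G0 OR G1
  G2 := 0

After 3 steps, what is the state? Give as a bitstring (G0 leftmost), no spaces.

Step 1: G0=G1=0 G1=G0|G1=1|0=1 G2=0(const) -> 010
Step 2: G0=G1=1 G1=G0|G1=0|1=1 G2=0(const) -> 110
Step 3: G0=G1=1 G1=G0|G1=1|1=1 G2=0(const) -> 110

110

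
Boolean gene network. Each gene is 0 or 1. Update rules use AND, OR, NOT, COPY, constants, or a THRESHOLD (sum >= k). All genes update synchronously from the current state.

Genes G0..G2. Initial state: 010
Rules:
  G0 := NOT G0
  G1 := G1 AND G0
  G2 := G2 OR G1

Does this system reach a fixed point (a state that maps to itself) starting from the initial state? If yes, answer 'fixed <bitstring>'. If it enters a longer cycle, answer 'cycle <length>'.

Step 0: 010
Step 1: G0=NOT G0=NOT 0=1 G1=G1&G0=1&0=0 G2=G2|G1=0|1=1 -> 101
Step 2: G0=NOT G0=NOT 1=0 G1=G1&G0=0&1=0 G2=G2|G1=1|0=1 -> 001
Step 3: G0=NOT G0=NOT 0=1 G1=G1&G0=0&0=0 G2=G2|G1=1|0=1 -> 101
Cycle of length 2 starting at step 1 -> no fixed point

Answer: cycle 2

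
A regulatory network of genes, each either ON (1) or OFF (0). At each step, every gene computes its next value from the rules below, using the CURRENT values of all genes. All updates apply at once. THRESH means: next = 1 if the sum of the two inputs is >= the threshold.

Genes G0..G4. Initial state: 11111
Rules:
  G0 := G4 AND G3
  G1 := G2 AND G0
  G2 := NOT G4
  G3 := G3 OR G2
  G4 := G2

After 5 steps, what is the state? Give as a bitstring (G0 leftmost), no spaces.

Step 1: G0=G4&G3=1&1=1 G1=G2&G0=1&1=1 G2=NOT G4=NOT 1=0 G3=G3|G2=1|1=1 G4=G2=1 -> 11011
Step 2: G0=G4&G3=1&1=1 G1=G2&G0=0&1=0 G2=NOT G4=NOT 1=0 G3=G3|G2=1|0=1 G4=G2=0 -> 10010
Step 3: G0=G4&G3=0&1=0 G1=G2&G0=0&1=0 G2=NOT G4=NOT 0=1 G3=G3|G2=1|0=1 G4=G2=0 -> 00110
Step 4: G0=G4&G3=0&1=0 G1=G2&G0=1&0=0 G2=NOT G4=NOT 0=1 G3=G3|G2=1|1=1 G4=G2=1 -> 00111
Step 5: G0=G4&G3=1&1=1 G1=G2&G0=1&0=0 G2=NOT G4=NOT 1=0 G3=G3|G2=1|1=1 G4=G2=1 -> 10011

10011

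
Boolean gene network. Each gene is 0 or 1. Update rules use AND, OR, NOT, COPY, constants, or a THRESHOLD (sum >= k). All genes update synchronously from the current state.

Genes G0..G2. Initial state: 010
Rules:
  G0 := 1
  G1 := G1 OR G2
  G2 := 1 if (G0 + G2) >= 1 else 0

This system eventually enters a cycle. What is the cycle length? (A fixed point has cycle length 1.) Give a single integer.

Step 0: 010
Step 1: G0=1(const) G1=G1|G2=1|0=1 G2=(0+0>=1)=0 -> 110
Step 2: G0=1(const) G1=G1|G2=1|0=1 G2=(1+0>=1)=1 -> 111
Step 3: G0=1(const) G1=G1|G2=1|1=1 G2=(1+1>=1)=1 -> 111
State from step 3 equals state from step 2 -> cycle length 1

Answer: 1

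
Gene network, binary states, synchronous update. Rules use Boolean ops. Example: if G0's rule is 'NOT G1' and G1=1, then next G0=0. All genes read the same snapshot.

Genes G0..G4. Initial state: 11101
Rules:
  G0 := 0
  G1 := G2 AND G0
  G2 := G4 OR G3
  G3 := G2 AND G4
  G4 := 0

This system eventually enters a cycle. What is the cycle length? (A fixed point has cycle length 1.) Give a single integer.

Step 0: 11101
Step 1: G0=0(const) G1=G2&G0=1&1=1 G2=G4|G3=1|0=1 G3=G2&G4=1&1=1 G4=0(const) -> 01110
Step 2: G0=0(const) G1=G2&G0=1&0=0 G2=G4|G3=0|1=1 G3=G2&G4=1&0=0 G4=0(const) -> 00100
Step 3: G0=0(const) G1=G2&G0=1&0=0 G2=G4|G3=0|0=0 G3=G2&G4=1&0=0 G4=0(const) -> 00000
Step 4: G0=0(const) G1=G2&G0=0&0=0 G2=G4|G3=0|0=0 G3=G2&G4=0&0=0 G4=0(const) -> 00000
State from step 4 equals state from step 3 -> cycle length 1

Answer: 1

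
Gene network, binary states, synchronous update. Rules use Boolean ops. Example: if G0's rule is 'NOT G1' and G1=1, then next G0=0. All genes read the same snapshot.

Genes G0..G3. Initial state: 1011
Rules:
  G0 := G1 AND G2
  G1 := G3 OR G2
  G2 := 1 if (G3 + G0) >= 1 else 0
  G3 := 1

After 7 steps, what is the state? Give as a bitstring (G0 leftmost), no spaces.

Step 1: G0=G1&G2=0&1=0 G1=G3|G2=1|1=1 G2=(1+1>=1)=1 G3=1(const) -> 0111
Step 2: G0=G1&G2=1&1=1 G1=G3|G2=1|1=1 G2=(1+0>=1)=1 G3=1(const) -> 1111
Step 3: G0=G1&G2=1&1=1 G1=G3|G2=1|1=1 G2=(1+1>=1)=1 G3=1(const) -> 1111
Step 4: G0=G1&G2=1&1=1 G1=G3|G2=1|1=1 G2=(1+1>=1)=1 G3=1(const) -> 1111
Step 5: G0=G1&G2=1&1=1 G1=G3|G2=1|1=1 G2=(1+1>=1)=1 G3=1(const) -> 1111
Step 6: G0=G1&G2=1&1=1 G1=G3|G2=1|1=1 G2=(1+1>=1)=1 G3=1(const) -> 1111
Step 7: G0=G1&G2=1&1=1 G1=G3|G2=1|1=1 G2=(1+1>=1)=1 G3=1(const) -> 1111

1111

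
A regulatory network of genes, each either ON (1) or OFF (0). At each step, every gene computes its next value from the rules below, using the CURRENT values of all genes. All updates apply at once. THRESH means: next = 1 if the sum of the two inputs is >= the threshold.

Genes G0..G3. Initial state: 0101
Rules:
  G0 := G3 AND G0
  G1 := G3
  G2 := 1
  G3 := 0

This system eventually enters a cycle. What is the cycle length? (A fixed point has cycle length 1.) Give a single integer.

Answer: 1

Derivation:
Step 0: 0101
Step 1: G0=G3&G0=1&0=0 G1=G3=1 G2=1(const) G3=0(const) -> 0110
Step 2: G0=G3&G0=0&0=0 G1=G3=0 G2=1(const) G3=0(const) -> 0010
Step 3: G0=G3&G0=0&0=0 G1=G3=0 G2=1(const) G3=0(const) -> 0010
State from step 3 equals state from step 2 -> cycle length 1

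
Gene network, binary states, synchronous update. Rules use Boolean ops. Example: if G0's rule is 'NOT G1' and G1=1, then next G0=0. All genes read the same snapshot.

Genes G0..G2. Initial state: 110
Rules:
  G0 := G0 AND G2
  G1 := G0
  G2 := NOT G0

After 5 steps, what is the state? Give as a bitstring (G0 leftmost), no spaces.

Step 1: G0=G0&G2=1&0=0 G1=G0=1 G2=NOT G0=NOT 1=0 -> 010
Step 2: G0=G0&G2=0&0=0 G1=G0=0 G2=NOT G0=NOT 0=1 -> 001
Step 3: G0=G0&G2=0&1=0 G1=G0=0 G2=NOT G0=NOT 0=1 -> 001
Step 4: G0=G0&G2=0&1=0 G1=G0=0 G2=NOT G0=NOT 0=1 -> 001
Step 5: G0=G0&G2=0&1=0 G1=G0=0 G2=NOT G0=NOT 0=1 -> 001

001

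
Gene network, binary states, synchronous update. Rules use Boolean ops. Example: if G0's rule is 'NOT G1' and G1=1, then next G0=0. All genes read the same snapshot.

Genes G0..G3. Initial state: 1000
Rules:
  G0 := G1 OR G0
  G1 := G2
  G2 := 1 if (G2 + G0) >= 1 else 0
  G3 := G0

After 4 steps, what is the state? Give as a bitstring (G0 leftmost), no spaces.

Step 1: G0=G1|G0=0|1=1 G1=G2=0 G2=(0+1>=1)=1 G3=G0=1 -> 1011
Step 2: G0=G1|G0=0|1=1 G1=G2=1 G2=(1+1>=1)=1 G3=G0=1 -> 1111
Step 3: G0=G1|G0=1|1=1 G1=G2=1 G2=(1+1>=1)=1 G3=G0=1 -> 1111
Step 4: G0=G1|G0=1|1=1 G1=G2=1 G2=(1+1>=1)=1 G3=G0=1 -> 1111

1111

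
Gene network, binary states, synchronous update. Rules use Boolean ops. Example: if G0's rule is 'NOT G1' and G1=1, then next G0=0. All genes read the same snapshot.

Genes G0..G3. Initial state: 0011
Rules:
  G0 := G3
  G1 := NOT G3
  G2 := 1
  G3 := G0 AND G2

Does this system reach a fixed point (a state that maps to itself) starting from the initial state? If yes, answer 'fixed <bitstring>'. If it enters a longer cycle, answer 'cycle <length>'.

Answer: cycle 2

Derivation:
Step 0: 0011
Step 1: G0=G3=1 G1=NOT G3=NOT 1=0 G2=1(const) G3=G0&G2=0&1=0 -> 1010
Step 2: G0=G3=0 G1=NOT G3=NOT 0=1 G2=1(const) G3=G0&G2=1&1=1 -> 0111
Step 3: G0=G3=1 G1=NOT G3=NOT 1=0 G2=1(const) G3=G0&G2=0&1=0 -> 1010
Cycle of length 2 starting at step 1 -> no fixed point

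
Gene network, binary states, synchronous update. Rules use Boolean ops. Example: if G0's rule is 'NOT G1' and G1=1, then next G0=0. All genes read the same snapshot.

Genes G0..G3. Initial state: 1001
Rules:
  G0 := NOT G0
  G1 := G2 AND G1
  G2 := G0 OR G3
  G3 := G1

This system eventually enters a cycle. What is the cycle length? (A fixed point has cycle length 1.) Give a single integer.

Answer: 2

Derivation:
Step 0: 1001
Step 1: G0=NOT G0=NOT 1=0 G1=G2&G1=0&0=0 G2=G0|G3=1|1=1 G3=G1=0 -> 0010
Step 2: G0=NOT G0=NOT 0=1 G1=G2&G1=1&0=0 G2=G0|G3=0|0=0 G3=G1=0 -> 1000
Step 3: G0=NOT G0=NOT 1=0 G1=G2&G1=0&0=0 G2=G0|G3=1|0=1 G3=G1=0 -> 0010
State from step 3 equals state from step 1 -> cycle length 2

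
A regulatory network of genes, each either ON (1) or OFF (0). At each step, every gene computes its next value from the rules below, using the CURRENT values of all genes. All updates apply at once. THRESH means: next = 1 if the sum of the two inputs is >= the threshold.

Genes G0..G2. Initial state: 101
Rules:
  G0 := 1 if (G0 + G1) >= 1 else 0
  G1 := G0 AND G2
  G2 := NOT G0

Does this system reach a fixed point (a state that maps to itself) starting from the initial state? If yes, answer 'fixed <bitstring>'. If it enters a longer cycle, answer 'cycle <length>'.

Step 0: 101
Step 1: G0=(1+0>=1)=1 G1=G0&G2=1&1=1 G2=NOT G0=NOT 1=0 -> 110
Step 2: G0=(1+1>=1)=1 G1=G0&G2=1&0=0 G2=NOT G0=NOT 1=0 -> 100
Step 3: G0=(1+0>=1)=1 G1=G0&G2=1&0=0 G2=NOT G0=NOT 1=0 -> 100
Fixed point reached at step 2: 100

Answer: fixed 100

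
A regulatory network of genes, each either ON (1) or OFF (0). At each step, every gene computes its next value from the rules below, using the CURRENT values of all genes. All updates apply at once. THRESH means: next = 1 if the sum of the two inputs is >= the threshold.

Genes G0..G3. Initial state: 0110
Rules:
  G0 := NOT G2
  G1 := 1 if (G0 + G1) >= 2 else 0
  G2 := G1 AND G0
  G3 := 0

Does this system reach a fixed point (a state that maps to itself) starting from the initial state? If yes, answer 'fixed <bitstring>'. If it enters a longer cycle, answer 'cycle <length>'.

Step 0: 0110
Step 1: G0=NOT G2=NOT 1=0 G1=(0+1>=2)=0 G2=G1&G0=1&0=0 G3=0(const) -> 0000
Step 2: G0=NOT G2=NOT 0=1 G1=(0+0>=2)=0 G2=G1&G0=0&0=0 G3=0(const) -> 1000
Step 3: G0=NOT G2=NOT 0=1 G1=(1+0>=2)=0 G2=G1&G0=0&1=0 G3=0(const) -> 1000
Fixed point reached at step 2: 1000

Answer: fixed 1000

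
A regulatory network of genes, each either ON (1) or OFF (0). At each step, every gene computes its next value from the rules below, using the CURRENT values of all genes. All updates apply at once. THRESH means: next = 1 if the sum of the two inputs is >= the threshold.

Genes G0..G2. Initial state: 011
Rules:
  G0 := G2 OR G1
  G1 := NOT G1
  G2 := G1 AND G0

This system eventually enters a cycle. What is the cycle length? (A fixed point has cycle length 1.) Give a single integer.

Step 0: 011
Step 1: G0=G2|G1=1|1=1 G1=NOT G1=NOT 1=0 G2=G1&G0=1&0=0 -> 100
Step 2: G0=G2|G1=0|0=0 G1=NOT G1=NOT 0=1 G2=G1&G0=0&1=0 -> 010
Step 3: G0=G2|G1=0|1=1 G1=NOT G1=NOT 1=0 G2=G1&G0=1&0=0 -> 100
State from step 3 equals state from step 1 -> cycle length 2

Answer: 2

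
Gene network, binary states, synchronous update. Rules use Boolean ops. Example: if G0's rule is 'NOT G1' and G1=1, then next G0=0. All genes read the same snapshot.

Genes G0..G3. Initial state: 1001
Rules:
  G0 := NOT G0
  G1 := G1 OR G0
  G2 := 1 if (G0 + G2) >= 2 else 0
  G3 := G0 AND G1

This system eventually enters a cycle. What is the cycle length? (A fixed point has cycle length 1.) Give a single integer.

Step 0: 1001
Step 1: G0=NOT G0=NOT 1=0 G1=G1|G0=0|1=1 G2=(1+0>=2)=0 G3=G0&G1=1&0=0 -> 0100
Step 2: G0=NOT G0=NOT 0=1 G1=G1|G0=1|0=1 G2=(0+0>=2)=0 G3=G0&G1=0&1=0 -> 1100
Step 3: G0=NOT G0=NOT 1=0 G1=G1|G0=1|1=1 G2=(1+0>=2)=0 G3=G0&G1=1&1=1 -> 0101
Step 4: G0=NOT G0=NOT 0=1 G1=G1|G0=1|0=1 G2=(0+0>=2)=0 G3=G0&G1=0&1=0 -> 1100
State from step 4 equals state from step 2 -> cycle length 2

Answer: 2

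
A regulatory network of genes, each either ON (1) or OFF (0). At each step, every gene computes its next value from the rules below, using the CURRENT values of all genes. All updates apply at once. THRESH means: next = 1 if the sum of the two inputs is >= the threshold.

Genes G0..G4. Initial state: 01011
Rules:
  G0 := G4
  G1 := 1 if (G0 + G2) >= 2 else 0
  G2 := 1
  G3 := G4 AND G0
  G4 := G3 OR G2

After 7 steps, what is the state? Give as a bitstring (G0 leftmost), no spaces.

Step 1: G0=G4=1 G1=(0+0>=2)=0 G2=1(const) G3=G4&G0=1&0=0 G4=G3|G2=1|0=1 -> 10101
Step 2: G0=G4=1 G1=(1+1>=2)=1 G2=1(const) G3=G4&G0=1&1=1 G4=G3|G2=0|1=1 -> 11111
Step 3: G0=G4=1 G1=(1+1>=2)=1 G2=1(const) G3=G4&G0=1&1=1 G4=G3|G2=1|1=1 -> 11111
Step 4: G0=G4=1 G1=(1+1>=2)=1 G2=1(const) G3=G4&G0=1&1=1 G4=G3|G2=1|1=1 -> 11111
Step 5: G0=G4=1 G1=(1+1>=2)=1 G2=1(const) G3=G4&G0=1&1=1 G4=G3|G2=1|1=1 -> 11111
Step 6: G0=G4=1 G1=(1+1>=2)=1 G2=1(const) G3=G4&G0=1&1=1 G4=G3|G2=1|1=1 -> 11111
Step 7: G0=G4=1 G1=(1+1>=2)=1 G2=1(const) G3=G4&G0=1&1=1 G4=G3|G2=1|1=1 -> 11111

11111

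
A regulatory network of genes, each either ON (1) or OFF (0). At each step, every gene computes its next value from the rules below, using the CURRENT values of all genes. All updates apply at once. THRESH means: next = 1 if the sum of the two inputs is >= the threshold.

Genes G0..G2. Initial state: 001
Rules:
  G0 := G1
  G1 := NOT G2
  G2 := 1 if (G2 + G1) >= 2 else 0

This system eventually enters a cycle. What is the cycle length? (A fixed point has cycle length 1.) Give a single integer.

Step 0: 001
Step 1: G0=G1=0 G1=NOT G2=NOT 1=0 G2=(1+0>=2)=0 -> 000
Step 2: G0=G1=0 G1=NOT G2=NOT 0=1 G2=(0+0>=2)=0 -> 010
Step 3: G0=G1=1 G1=NOT G2=NOT 0=1 G2=(0+1>=2)=0 -> 110
Step 4: G0=G1=1 G1=NOT G2=NOT 0=1 G2=(0+1>=2)=0 -> 110
State from step 4 equals state from step 3 -> cycle length 1

Answer: 1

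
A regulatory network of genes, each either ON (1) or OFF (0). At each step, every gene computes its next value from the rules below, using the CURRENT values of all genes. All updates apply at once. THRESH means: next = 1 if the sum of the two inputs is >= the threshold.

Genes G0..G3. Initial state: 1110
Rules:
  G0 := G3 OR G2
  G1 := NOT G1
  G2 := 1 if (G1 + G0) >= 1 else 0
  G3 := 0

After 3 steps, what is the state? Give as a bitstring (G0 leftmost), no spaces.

Step 1: G0=G3|G2=0|1=1 G1=NOT G1=NOT 1=0 G2=(1+1>=1)=1 G3=0(const) -> 1010
Step 2: G0=G3|G2=0|1=1 G1=NOT G1=NOT 0=1 G2=(0+1>=1)=1 G3=0(const) -> 1110
Step 3: G0=G3|G2=0|1=1 G1=NOT G1=NOT 1=0 G2=(1+1>=1)=1 G3=0(const) -> 1010

1010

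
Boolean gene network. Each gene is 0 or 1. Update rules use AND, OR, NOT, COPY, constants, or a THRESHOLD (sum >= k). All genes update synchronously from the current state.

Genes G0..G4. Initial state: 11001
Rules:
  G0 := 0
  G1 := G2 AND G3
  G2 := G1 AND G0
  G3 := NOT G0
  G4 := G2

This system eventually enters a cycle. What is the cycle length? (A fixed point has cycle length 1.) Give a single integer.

Step 0: 11001
Step 1: G0=0(const) G1=G2&G3=0&0=0 G2=G1&G0=1&1=1 G3=NOT G0=NOT 1=0 G4=G2=0 -> 00100
Step 2: G0=0(const) G1=G2&G3=1&0=0 G2=G1&G0=0&0=0 G3=NOT G0=NOT 0=1 G4=G2=1 -> 00011
Step 3: G0=0(const) G1=G2&G3=0&1=0 G2=G1&G0=0&0=0 G3=NOT G0=NOT 0=1 G4=G2=0 -> 00010
Step 4: G0=0(const) G1=G2&G3=0&1=0 G2=G1&G0=0&0=0 G3=NOT G0=NOT 0=1 G4=G2=0 -> 00010
State from step 4 equals state from step 3 -> cycle length 1

Answer: 1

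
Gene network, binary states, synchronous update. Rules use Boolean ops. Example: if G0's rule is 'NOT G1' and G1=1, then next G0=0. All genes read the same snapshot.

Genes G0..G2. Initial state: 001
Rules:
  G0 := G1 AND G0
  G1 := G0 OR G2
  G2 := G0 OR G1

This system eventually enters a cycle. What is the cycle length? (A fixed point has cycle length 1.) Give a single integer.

Step 0: 001
Step 1: G0=G1&G0=0&0=0 G1=G0|G2=0|1=1 G2=G0|G1=0|0=0 -> 010
Step 2: G0=G1&G0=1&0=0 G1=G0|G2=0|0=0 G2=G0|G1=0|1=1 -> 001
State from step 2 equals state from step 0 -> cycle length 2

Answer: 2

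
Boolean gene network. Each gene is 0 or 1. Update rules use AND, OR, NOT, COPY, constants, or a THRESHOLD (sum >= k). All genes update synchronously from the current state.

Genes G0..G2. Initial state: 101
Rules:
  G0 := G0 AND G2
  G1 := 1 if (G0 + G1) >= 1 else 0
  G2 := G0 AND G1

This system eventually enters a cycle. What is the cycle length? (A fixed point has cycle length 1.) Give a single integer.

Step 0: 101
Step 1: G0=G0&G2=1&1=1 G1=(1+0>=1)=1 G2=G0&G1=1&0=0 -> 110
Step 2: G0=G0&G2=1&0=0 G1=(1+1>=1)=1 G2=G0&G1=1&1=1 -> 011
Step 3: G0=G0&G2=0&1=0 G1=(0+1>=1)=1 G2=G0&G1=0&1=0 -> 010
Step 4: G0=G0&G2=0&0=0 G1=(0+1>=1)=1 G2=G0&G1=0&1=0 -> 010
State from step 4 equals state from step 3 -> cycle length 1

Answer: 1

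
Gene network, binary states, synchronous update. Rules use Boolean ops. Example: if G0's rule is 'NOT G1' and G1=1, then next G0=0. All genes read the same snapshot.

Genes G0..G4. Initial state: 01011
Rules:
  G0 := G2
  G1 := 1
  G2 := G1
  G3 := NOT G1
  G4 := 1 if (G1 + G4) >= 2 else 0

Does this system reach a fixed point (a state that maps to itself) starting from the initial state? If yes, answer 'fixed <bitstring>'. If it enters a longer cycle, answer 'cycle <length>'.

Step 0: 01011
Step 1: G0=G2=0 G1=1(const) G2=G1=1 G3=NOT G1=NOT 1=0 G4=(1+1>=2)=1 -> 01101
Step 2: G0=G2=1 G1=1(const) G2=G1=1 G3=NOT G1=NOT 1=0 G4=(1+1>=2)=1 -> 11101
Step 3: G0=G2=1 G1=1(const) G2=G1=1 G3=NOT G1=NOT 1=0 G4=(1+1>=2)=1 -> 11101
Fixed point reached at step 2: 11101

Answer: fixed 11101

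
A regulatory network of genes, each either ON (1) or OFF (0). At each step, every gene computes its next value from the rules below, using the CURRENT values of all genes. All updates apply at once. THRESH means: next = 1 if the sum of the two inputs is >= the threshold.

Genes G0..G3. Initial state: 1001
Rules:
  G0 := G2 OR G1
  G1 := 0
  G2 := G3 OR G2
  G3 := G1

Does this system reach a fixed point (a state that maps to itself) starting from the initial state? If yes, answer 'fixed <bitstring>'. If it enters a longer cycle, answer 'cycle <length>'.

Step 0: 1001
Step 1: G0=G2|G1=0|0=0 G1=0(const) G2=G3|G2=1|0=1 G3=G1=0 -> 0010
Step 2: G0=G2|G1=1|0=1 G1=0(const) G2=G3|G2=0|1=1 G3=G1=0 -> 1010
Step 3: G0=G2|G1=1|0=1 G1=0(const) G2=G3|G2=0|1=1 G3=G1=0 -> 1010
Fixed point reached at step 2: 1010

Answer: fixed 1010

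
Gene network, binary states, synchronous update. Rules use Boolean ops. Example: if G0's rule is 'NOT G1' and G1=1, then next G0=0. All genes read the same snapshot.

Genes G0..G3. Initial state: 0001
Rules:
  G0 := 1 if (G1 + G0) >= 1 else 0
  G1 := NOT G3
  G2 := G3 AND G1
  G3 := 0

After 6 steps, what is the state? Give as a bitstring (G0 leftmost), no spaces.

Step 1: G0=(0+0>=1)=0 G1=NOT G3=NOT 1=0 G2=G3&G1=1&0=0 G3=0(const) -> 0000
Step 2: G0=(0+0>=1)=0 G1=NOT G3=NOT 0=1 G2=G3&G1=0&0=0 G3=0(const) -> 0100
Step 3: G0=(1+0>=1)=1 G1=NOT G3=NOT 0=1 G2=G3&G1=0&1=0 G3=0(const) -> 1100
Step 4: G0=(1+1>=1)=1 G1=NOT G3=NOT 0=1 G2=G3&G1=0&1=0 G3=0(const) -> 1100
Step 5: G0=(1+1>=1)=1 G1=NOT G3=NOT 0=1 G2=G3&G1=0&1=0 G3=0(const) -> 1100
Step 6: G0=(1+1>=1)=1 G1=NOT G3=NOT 0=1 G2=G3&G1=0&1=0 G3=0(const) -> 1100

1100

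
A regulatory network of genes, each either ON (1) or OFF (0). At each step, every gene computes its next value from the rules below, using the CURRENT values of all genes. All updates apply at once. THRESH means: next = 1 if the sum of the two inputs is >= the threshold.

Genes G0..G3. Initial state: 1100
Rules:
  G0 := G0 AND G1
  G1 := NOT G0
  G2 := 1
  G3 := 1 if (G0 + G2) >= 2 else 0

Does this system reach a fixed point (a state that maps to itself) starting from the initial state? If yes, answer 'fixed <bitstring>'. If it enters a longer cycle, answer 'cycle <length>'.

Step 0: 1100
Step 1: G0=G0&G1=1&1=1 G1=NOT G0=NOT 1=0 G2=1(const) G3=(1+0>=2)=0 -> 1010
Step 2: G0=G0&G1=1&0=0 G1=NOT G0=NOT 1=0 G2=1(const) G3=(1+1>=2)=1 -> 0011
Step 3: G0=G0&G1=0&0=0 G1=NOT G0=NOT 0=1 G2=1(const) G3=(0+1>=2)=0 -> 0110
Step 4: G0=G0&G1=0&1=0 G1=NOT G0=NOT 0=1 G2=1(const) G3=(0+1>=2)=0 -> 0110
Fixed point reached at step 3: 0110

Answer: fixed 0110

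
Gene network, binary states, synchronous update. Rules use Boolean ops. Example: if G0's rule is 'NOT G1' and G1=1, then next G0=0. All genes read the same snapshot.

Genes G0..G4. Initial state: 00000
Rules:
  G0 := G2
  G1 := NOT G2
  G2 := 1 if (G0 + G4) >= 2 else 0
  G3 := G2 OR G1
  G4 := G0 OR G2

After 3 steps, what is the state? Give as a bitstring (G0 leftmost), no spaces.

Step 1: G0=G2=0 G1=NOT G2=NOT 0=1 G2=(0+0>=2)=0 G3=G2|G1=0|0=0 G4=G0|G2=0|0=0 -> 01000
Step 2: G0=G2=0 G1=NOT G2=NOT 0=1 G2=(0+0>=2)=0 G3=G2|G1=0|1=1 G4=G0|G2=0|0=0 -> 01010
Step 3: G0=G2=0 G1=NOT G2=NOT 0=1 G2=(0+0>=2)=0 G3=G2|G1=0|1=1 G4=G0|G2=0|0=0 -> 01010

01010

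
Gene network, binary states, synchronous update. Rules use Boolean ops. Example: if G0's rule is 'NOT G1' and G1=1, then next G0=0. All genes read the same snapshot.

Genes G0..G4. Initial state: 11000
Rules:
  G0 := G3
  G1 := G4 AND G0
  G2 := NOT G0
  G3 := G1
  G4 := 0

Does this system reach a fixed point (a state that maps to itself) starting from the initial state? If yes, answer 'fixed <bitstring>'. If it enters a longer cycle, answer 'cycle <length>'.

Answer: fixed 00100

Derivation:
Step 0: 11000
Step 1: G0=G3=0 G1=G4&G0=0&1=0 G2=NOT G0=NOT 1=0 G3=G1=1 G4=0(const) -> 00010
Step 2: G0=G3=1 G1=G4&G0=0&0=0 G2=NOT G0=NOT 0=1 G3=G1=0 G4=0(const) -> 10100
Step 3: G0=G3=0 G1=G4&G0=0&1=0 G2=NOT G0=NOT 1=0 G3=G1=0 G4=0(const) -> 00000
Step 4: G0=G3=0 G1=G4&G0=0&0=0 G2=NOT G0=NOT 0=1 G3=G1=0 G4=0(const) -> 00100
Step 5: G0=G3=0 G1=G4&G0=0&0=0 G2=NOT G0=NOT 0=1 G3=G1=0 G4=0(const) -> 00100
Fixed point reached at step 4: 00100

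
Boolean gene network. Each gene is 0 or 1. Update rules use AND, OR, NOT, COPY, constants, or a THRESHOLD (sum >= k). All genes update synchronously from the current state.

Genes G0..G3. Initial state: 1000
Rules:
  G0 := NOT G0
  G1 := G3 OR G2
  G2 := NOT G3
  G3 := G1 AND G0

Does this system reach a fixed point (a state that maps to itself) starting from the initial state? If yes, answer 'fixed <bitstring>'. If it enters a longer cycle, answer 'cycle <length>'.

Step 0: 1000
Step 1: G0=NOT G0=NOT 1=0 G1=G3|G2=0|0=0 G2=NOT G3=NOT 0=1 G3=G1&G0=0&1=0 -> 0010
Step 2: G0=NOT G0=NOT 0=1 G1=G3|G2=0|1=1 G2=NOT G3=NOT 0=1 G3=G1&G0=0&0=0 -> 1110
Step 3: G0=NOT G0=NOT 1=0 G1=G3|G2=0|1=1 G2=NOT G3=NOT 0=1 G3=G1&G0=1&1=1 -> 0111
Step 4: G0=NOT G0=NOT 0=1 G1=G3|G2=1|1=1 G2=NOT G3=NOT 1=0 G3=G1&G0=1&0=0 -> 1100
Step 5: G0=NOT G0=NOT 1=0 G1=G3|G2=0|0=0 G2=NOT G3=NOT 0=1 G3=G1&G0=1&1=1 -> 0011
Step 6: G0=NOT G0=NOT 0=1 G1=G3|G2=1|1=1 G2=NOT G3=NOT 1=0 G3=G1&G0=0&0=0 -> 1100
Cycle of length 2 starting at step 4 -> no fixed point

Answer: cycle 2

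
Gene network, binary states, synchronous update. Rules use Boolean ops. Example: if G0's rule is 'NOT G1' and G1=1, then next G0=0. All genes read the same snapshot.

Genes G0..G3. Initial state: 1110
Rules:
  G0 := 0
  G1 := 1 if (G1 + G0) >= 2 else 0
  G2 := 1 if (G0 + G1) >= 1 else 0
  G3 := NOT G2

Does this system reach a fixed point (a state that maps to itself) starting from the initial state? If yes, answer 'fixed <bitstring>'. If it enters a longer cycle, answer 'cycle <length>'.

Answer: fixed 0001

Derivation:
Step 0: 1110
Step 1: G0=0(const) G1=(1+1>=2)=1 G2=(1+1>=1)=1 G3=NOT G2=NOT 1=0 -> 0110
Step 2: G0=0(const) G1=(1+0>=2)=0 G2=(0+1>=1)=1 G3=NOT G2=NOT 1=0 -> 0010
Step 3: G0=0(const) G1=(0+0>=2)=0 G2=(0+0>=1)=0 G3=NOT G2=NOT 1=0 -> 0000
Step 4: G0=0(const) G1=(0+0>=2)=0 G2=(0+0>=1)=0 G3=NOT G2=NOT 0=1 -> 0001
Step 5: G0=0(const) G1=(0+0>=2)=0 G2=(0+0>=1)=0 G3=NOT G2=NOT 0=1 -> 0001
Fixed point reached at step 4: 0001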